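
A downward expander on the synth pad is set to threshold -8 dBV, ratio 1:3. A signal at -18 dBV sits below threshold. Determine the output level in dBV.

-38 dBV

The input is 10 dB below the -8 dBV threshold.
A 1:3 expander multiplies undershoot by 3: 10 × 3 = 30 dB below threshold.
Output = -8 − 30 = -38 dBV.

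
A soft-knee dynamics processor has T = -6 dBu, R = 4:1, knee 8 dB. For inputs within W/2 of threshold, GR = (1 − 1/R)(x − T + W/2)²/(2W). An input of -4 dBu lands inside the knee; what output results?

-5.6875 dBu

x − T + W/2 = -4 − (-6) + 4 = 6.
GR = (1 − 1/4) × 6² / 16 = 0.75 × 36 / 16 = 1.6875 dB.
Output = -4 − 1.6875 = -5.6875 dBu.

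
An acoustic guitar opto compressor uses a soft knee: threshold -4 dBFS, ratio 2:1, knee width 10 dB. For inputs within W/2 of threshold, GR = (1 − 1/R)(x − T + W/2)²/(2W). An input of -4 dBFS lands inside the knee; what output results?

x − T + W/2 = -4 − (-4) + 5 = 5.
GR = (1 − 1/2) × 5² / 20 = 0.5 × 25 / 20 = 0.625 dB.
Output = -4 − 0.625 = -4.625 dBFS.

-4.625 dBFS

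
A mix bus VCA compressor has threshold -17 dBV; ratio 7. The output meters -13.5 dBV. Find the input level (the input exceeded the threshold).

7.5 dBV

Post-compression overshoot = -13.5 − (-17) = 3.5 dB.
Input overshoot = R × output overshoot = 24.5 dB → input = -17 + 24.5 = 7.5 dBV.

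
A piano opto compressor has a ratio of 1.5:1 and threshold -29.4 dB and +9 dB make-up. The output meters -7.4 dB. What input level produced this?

Stripping the +9 dB make-up gives -16.4 dB at the gain stage.
The compressed level sits -16.4 − (-29.4) = 13 dB over threshold.
Input overshoot = R × output overshoot = 19.5 dB → input = -29.4 + 19.5 = -9.9 dB.

-9.9 dB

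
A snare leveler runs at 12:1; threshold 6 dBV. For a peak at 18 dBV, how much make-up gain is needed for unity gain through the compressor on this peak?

Overshoot 12 dB → 12/12 = 1 dB after compression, so the compressed level is 6 + 1 = 7 dBV.
Make-up = target − compressed = 18 − 7 = 11 dB.

11 dB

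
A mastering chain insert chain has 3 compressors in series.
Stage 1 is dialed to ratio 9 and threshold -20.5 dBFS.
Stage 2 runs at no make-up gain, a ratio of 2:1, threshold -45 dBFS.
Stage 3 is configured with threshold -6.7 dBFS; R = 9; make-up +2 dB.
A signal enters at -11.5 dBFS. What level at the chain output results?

Stage 1: overshoot 9 dB → 9/9 = 1 dB → -19.5 dBFS.
Stage 2: 25.5 dB above -45 dBFS, reduced 2:1 to 12.75 dB above → -32.25 dBFS.
Stage 3: -32.25 dBFS ≤ -6.7 dBFS, so stage 3 doesn't engage; make-up brings it to -30.25 dBFS.

-30.25 dBFS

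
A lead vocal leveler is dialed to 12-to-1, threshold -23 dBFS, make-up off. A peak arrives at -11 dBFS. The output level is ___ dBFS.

The input is 12 dB above the -23 dBFS threshold.
The 12 dB excess becomes 1 dB after 12:1 reduction.
That puts the output at -22 dBFS.

-22 dBFS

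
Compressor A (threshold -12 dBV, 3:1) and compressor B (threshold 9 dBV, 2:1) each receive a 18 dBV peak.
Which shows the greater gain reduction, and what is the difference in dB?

A: overshoot 30 dB → output overshoot 10 dB → GR 20 dB.
B: overshoot 9 dB → output overshoot 4.5 dB → GR 4.5 dB.
A reduces 15.5 dB more.

A, by 15.5 dB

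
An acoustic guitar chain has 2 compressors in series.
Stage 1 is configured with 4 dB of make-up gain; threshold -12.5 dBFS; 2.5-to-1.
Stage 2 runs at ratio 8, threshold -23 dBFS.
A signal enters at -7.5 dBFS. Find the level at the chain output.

Stage 1: overshoot 5 dB → 5/2.5 = 2 dB → -10.5 dBFS; +4 dB make-up → -6.5 dBFS.
Stage 2: -6.5 dBFS is 16.5 dB over -23 dBFS; at 8:1 that becomes 2.0625 dB over, giving -20.9375 dBFS.

-20.9375 dBFS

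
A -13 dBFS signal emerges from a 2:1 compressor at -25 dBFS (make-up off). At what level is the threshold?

Gain reduction = -13 − (-25) = 12 dB; output overshoot = GR / (R − 1) = 12 / 1 = 12 dB.
Threshold = output − output overshoot = -25 − 12 = -37 dBFS.

-37 dBFS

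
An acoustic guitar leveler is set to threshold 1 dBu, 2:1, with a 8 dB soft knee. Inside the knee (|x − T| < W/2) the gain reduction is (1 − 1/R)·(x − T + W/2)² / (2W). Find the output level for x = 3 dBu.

x − T + W/2 = 3 − 1 + 4 = 6.
GR = (1 − 1/2) × 6² / 16 = 0.5 × 36 / 16 = 1.125 dB.
Output = 3 − 1.125 = 1.875 dBu.

1.875 dBu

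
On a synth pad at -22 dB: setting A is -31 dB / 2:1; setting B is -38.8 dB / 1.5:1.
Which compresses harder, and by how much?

A: overshoot 9 dB → output overshoot 4.5 dB → GR 4.5 dB.
B: overshoot 16.8 dB → output overshoot 11.2 dB → GR 5.6 dB.
B reduces 1.1 dB more.

B, by 1.1 dB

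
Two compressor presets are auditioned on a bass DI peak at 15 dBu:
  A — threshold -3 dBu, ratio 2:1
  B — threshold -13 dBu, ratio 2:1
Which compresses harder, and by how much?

A: 18 dB over, compressed to 9 dB over, so 9 dB of GR.
B: 28 dB over, compressed to 14 dB over, so 14 dB of GR.
Difference: 5 dB in favour of B.

B, by 5 dB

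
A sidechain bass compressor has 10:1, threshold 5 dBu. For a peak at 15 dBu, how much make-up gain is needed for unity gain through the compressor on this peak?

9 dB

The peak compresses to 5 + 10/10 = 6 dBu.
To reach 15 dBu requires 15 − 6 = 9 dB of make-up.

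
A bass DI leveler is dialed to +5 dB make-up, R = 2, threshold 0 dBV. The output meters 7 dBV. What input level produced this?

Remove make-up: 7 − 5 = 2 dBV.
That's 2 dB above the 0 dBV threshold.
Undo the ratio: input overshoot = 2 × 2 = 4 dB, giving input = 4 dBV.

4 dBV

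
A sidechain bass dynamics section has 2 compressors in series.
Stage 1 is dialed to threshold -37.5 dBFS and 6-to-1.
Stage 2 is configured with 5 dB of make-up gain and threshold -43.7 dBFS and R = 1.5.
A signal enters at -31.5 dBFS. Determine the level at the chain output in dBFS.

Stage 1: -31.5 dBFS is 6 dB over -37.5 dBFS; at 6:1 that becomes 1 dB over, giving -36.5 dBFS.
Stage 2: overshoot 7.2 dB → 7.2/1.5 = 4.8 dB → -38.9 dBFS; +5 dB make-up → -33.9 dBFS.

-33.9 dBFS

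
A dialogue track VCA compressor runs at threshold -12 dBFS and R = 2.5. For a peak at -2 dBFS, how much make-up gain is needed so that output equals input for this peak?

The peak compresses to -12 + 10/2.5 = -8 dBFS.
To reach -2 dBFS requires -2 − (-8) = 6 dB of make-up.

6 dB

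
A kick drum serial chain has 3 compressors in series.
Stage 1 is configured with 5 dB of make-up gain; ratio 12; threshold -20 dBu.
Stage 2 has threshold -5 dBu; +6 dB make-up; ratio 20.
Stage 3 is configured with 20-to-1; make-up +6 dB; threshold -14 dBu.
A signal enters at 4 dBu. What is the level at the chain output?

Stage 1: 4 dBu is 24 dB over -20 dBu; at 12:1 that becomes 2 dB over, giving -18 dBu; +5 dB make-up → -13 dBu.
Stage 2: below threshold (-13 ≤ -5); passes unchanged; make-up brings it to -7 dBu.
Stage 3: overshoot 7 dB → 7/20 = 0.35 dB → -13.65 dBu; +6 dB make-up → -7.65 dBu.

-7.65 dBu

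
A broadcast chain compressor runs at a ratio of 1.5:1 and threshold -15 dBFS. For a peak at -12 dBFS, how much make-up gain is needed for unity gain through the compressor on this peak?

Overshoot 3 dB → 3/1.5 = 2 dB after compression, so the compressed level is -15 + 2 = -13 dBFS.
Make-up = target − compressed = -12 − (-13) = 1 dB.

1 dB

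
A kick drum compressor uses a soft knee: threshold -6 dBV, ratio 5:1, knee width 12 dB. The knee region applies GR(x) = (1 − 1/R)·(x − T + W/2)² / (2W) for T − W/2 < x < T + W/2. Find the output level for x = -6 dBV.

x − T + W/2 = -6 − (-6) + 6 = 6.
GR = (1 − 1/5) × 6² / 24 = 0.8 × 36 / 24 = 1.2 dB.
Output = -6 − 1.2 = -7.2 dBV.

-7.2 dBV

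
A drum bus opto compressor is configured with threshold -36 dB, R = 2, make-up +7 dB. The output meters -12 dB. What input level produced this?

-2 dB

Stripping the +7 dB make-up gives -19 dB at the gain stage.
The compressed level sits -19 − (-36) = 17 dB over threshold.
Before 2:1 compression the overshoot was 17 × 2 = 34 dB, so input = -36 + 34 = -2 dB.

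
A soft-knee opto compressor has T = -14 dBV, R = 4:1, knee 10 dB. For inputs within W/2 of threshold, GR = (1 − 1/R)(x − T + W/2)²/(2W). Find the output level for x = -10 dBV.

-13.0375 dBV

x − T + W/2 = -10 − (-14) + 5 = 9.
GR = (1 − 1/4) × 9² / 20 = 0.75 × 81 / 20 = 3.0375 dB.
Output = -10 − 3.0375 = -13.0375 dBV.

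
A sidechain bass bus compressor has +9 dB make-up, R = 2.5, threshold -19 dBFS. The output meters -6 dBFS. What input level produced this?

-9 dBFS

Before make-up, the level was -6 − 9 = -15 dBFS.
Post-compression overshoot = -15 − (-19) = 4 dB.
Before 2.5:1 compression the overshoot was 4 × 2.5 = 10 dB, so input = -19 + 10 = -9 dBFS.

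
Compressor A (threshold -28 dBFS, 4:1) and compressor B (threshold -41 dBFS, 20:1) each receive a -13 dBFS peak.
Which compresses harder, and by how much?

A: overshoot 15 dB → output overshoot 3.75 dB → GR 11.25 dB.
B: overshoot 28 dB → output overshoot 1.4 dB → GR 26.6 dB.
B applies 15.35 dB more gain reduction.

B, by 15.35 dB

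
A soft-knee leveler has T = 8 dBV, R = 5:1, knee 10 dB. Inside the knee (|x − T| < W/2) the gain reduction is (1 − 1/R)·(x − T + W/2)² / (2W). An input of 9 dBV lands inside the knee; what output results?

7.56 dBV

x − T + W/2 = 9 − 8 + 5 = 6.
GR = (1 − 1/5) × 6² / 20 = 0.8 × 36 / 20 = 1.44 dB.
Output = 9 − 1.44 = 7.56 dBV.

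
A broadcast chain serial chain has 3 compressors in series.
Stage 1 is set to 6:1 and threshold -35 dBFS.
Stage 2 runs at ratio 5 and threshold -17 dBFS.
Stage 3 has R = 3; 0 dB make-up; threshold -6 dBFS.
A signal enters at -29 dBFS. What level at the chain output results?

Stage 1: -29 dBFS is 6 dB over -35 dBFS; at 6:1 that becomes 1 dB over, giving -34 dBFS.
Stage 2: below threshold (-34 ≤ -17); passes unchanged; output -34 dBFS.
Stage 3: below threshold (-34 ≤ -6); passes unchanged; output -34 dBFS.

-34 dBFS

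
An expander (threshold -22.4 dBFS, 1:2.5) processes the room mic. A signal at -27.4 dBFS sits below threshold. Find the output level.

Undershoot = (-22.4) − (-27.4) = 5 dB.
At 1:2.5, that expands to 12.5 dB under threshold.
Output = -22.4 − 12.5 = -34.9 dBFS.

-34.9 dBFS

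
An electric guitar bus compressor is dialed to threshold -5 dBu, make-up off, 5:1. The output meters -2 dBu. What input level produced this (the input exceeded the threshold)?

That's 3 dB above the -5 dBu threshold.
Before 5:1 compression the overshoot was 3 × 5 = 15 dB, so input = -5 + 15 = 10 dBu.

10 dBu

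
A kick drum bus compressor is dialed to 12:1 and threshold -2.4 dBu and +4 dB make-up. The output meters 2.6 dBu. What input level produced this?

9.6 dBu

Remove make-up: 2.6 − 4 = -1.4 dBu.
Post-compression overshoot = -1.4 − (-2.4) = 1 dB.
Undo the ratio: input overshoot = 1 × 12 = 12 dB, giving input = 9.6 dBu.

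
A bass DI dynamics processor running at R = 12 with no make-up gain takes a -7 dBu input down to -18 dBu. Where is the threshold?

Input is 12 dB above T (since output overshoot × R = input overshoot: (-18 − T)·12 = -7 − T gives T = -19 dBu).
Check: -19 + (-7 − (-19))/12 = -19 + 1 = -18 dBu. ✓

-19 dBu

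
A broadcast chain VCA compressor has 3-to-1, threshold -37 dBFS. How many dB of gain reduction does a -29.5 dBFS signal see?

5 dB

Overshoot = -29.5 − (-37) = 7.5 dB.
After 3:1 compression the overshoot becomes 7.5/3 = 2.5 dB.
So the signal is attenuated by 7.5 − 2.5 = 5 dB.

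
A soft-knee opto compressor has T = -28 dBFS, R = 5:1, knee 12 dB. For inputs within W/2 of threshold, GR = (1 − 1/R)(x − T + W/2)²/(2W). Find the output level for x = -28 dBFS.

-29.2 dBFS

x − T + W/2 = -28 − (-28) + 6 = 6.
GR = (1 − 1/5) × 6² / 24 = 0.8 × 36 / 24 = 1.2 dB.
Output = -28 − 1.2 = -29.2 dBFS.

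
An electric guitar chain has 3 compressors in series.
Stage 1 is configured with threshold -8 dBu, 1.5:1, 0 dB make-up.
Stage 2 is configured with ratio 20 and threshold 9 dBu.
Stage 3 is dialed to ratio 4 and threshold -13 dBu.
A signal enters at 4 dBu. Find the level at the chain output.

-9.75 dBu

Stage 1: overshoot 12 dB → 12/1.5 = 8 dB → 0 dBu.
Stage 2: 0 dBu is at or below the 9 dBu threshold — no compression; output 0 dBu.
Stage 3: 0 dBu is 13 dB over -13 dBu; at 4:1 that becomes 3.25 dB over, giving -9.75 dBu.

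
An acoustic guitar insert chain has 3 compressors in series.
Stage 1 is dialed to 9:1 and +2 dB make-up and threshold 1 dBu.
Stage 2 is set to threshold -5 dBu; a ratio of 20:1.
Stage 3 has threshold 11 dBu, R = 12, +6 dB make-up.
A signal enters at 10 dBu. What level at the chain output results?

1.45 dBu

Stage 1: 10 dBu is 9 dB over 1 dBu; at 9:1 that becomes 1 dB over, giving 2 dBu; +2 dB make-up → 4 dBu.
Stage 2: 9 dB above -5 dBu, reduced 20:1 to 0.45 dB above → -4.55 dBu.
Stage 3: -4.55 dBu ≤ 11 dBu, so stage 3 doesn't engage; make-up brings it to 1.45 dBu.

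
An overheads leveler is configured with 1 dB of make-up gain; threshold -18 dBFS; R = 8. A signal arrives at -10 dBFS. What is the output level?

-10 dBFS sits 8 dB over threshold.
At 8:1 the overshoot is divided by 8, leaving 1 dB above threshold.
That puts the output at -17 dBFS; make-up adds 1 dB, giving -16 dBFS.

-16 dBFS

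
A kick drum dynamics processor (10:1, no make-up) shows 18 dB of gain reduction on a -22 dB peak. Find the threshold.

Gain reduction = -22 − (-40) = 18 dB; output overshoot = GR / (R − 1) = 18 / 9 = 2 dB.
Threshold = output − output overshoot = -40 − 2 = -42 dB.

-42 dB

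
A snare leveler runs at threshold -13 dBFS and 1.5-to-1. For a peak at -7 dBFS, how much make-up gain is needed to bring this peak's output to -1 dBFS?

Without make-up, output = threshold + overshoot/1.5 = -13 + 4 = -9 dBFS.
Gap to target: 8 dB.

8 dB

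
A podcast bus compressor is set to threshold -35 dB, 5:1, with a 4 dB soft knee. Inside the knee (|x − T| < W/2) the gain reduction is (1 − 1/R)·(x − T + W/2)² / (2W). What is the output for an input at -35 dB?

x − T + W/2 = -35 − (-35) + 2 = 2.
GR = (1 − 1/5) × 2² / 8 = 0.8 × 4 / 8 = 0.4 dB.
Output = -35 − 0.4 = -35.4 dB.

-35.4 dB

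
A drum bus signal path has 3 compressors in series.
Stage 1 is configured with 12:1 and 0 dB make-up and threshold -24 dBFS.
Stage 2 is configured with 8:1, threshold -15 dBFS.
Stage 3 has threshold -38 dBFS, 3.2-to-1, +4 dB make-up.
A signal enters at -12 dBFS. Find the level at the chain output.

Stage 1: overshoot 12 dB → 12/12 = 1 dB → -23 dBFS.
Stage 2: -23 dBFS is at or below the -15 dBFS threshold — no compression; output -23 dBFS.
Stage 3: -23 dBFS is 15 dB over -38 dBFS; at 3.2:1 that becomes 4.6875 dB over, giving -33.3125 dBFS; +4 dB make-up → -29.3125 dBFS.

-29.3125 dBFS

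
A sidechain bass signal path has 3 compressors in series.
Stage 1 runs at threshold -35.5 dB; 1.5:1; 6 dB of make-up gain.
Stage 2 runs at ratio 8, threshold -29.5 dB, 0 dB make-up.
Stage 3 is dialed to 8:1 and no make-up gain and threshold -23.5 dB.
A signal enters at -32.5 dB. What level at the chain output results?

Stage 1: overshoot 3 dB → 3/1.5 = 2 dB → -33.5 dB; +6 dB make-up → -27.5 dB.
Stage 2: 2 dB above -29.5 dB, reduced 8:1 to 0.25 dB above → -29.25 dB.
Stage 3: below threshold (-29.25 ≤ -23.5); passes unchanged; output -29.25 dB.

-29.25 dB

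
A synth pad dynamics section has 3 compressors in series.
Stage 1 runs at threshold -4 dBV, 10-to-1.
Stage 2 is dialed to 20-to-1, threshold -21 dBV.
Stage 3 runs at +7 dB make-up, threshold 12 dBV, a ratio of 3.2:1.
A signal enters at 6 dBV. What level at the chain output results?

Stage 1: 6 dBV is 10 dB over -4 dBV; at 10:1 that becomes 1 dB over, giving -3 dBV.
Stage 2: 18 dB above -21 dBV, reduced 20:1 to 0.9 dB above → -20.1 dBV.
Stage 3: below threshold (-20.1 ≤ 12); passes unchanged; make-up brings it to -13.1 dBV.

-13.1 dBV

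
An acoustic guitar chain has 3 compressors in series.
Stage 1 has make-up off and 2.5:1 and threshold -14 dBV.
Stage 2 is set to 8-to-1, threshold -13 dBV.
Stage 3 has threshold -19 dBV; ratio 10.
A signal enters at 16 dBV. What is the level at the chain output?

Stage 1: 30 dB above -14 dBV, reduced 2.5:1 to 12 dB above → -2 dBV.
Stage 2: overshoot 11 dB → 11/8 = 1.375 dB → -11.625 dBV.
Stage 3: overshoot 7.375 dB → 7.375/10 = 0.7375 dB → -18.2625 dBV.

-18.2625 dBV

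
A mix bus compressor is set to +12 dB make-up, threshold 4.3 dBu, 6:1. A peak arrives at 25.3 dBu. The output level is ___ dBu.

25.3 dBu sits 21 dB over threshold.
At 6:1 the overshoot is divided by 6, leaving 3.5 dB above threshold.
So the level is 4.3 + 3.5 = 7.8 dBu; make-up adds 12 dB, giving 19.8 dBu.

19.8 dBu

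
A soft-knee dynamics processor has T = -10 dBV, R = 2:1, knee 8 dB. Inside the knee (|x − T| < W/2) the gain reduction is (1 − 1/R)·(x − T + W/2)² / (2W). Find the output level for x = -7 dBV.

-8.53125 dBV

x − T + W/2 = -7 − (-10) + 4 = 7.
GR = (1 − 1/2) × 7² / 16 = 0.5 × 49 / 16 = 1.53125 dB.
Output = -7 − 1.53125 = -8.53125 dBV.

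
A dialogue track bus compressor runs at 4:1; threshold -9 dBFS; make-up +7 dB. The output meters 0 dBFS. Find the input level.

Before make-up, the level was 0 − 7 = -7 dBFS.
That's 2 dB above the -9 dBFS threshold.
Input overshoot = R × output overshoot = 8 dB → input = -9 + 8 = -1 dBFS.

-1 dBFS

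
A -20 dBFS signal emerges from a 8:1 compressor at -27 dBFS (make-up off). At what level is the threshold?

Let T be the threshold. Output overshoot = (input overshoot)/R, so -27 − T = (-20 − T)/8.
8·(-27 − T) = -20 − T → 7·T = -216 − (-20) = -196.
T = -196/7 = -28 dBFS.

-28 dBFS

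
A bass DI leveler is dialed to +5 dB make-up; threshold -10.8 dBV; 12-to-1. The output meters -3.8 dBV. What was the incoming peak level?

13.2 dBV

Before make-up, the level was -3.8 − 5 = -8.8 dBV.
Post-compression overshoot = -8.8 − (-10.8) = 2 dB.
Input overshoot = R × output overshoot = 24 dB → input = -10.8 + 24 = 13.2 dBV.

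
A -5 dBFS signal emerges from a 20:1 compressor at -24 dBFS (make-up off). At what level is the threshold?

-25 dBFS

Gain reduction = -5 − (-24) = 19 dB; output overshoot = GR / (R − 1) = 19 / 19 = 1 dB.
Threshold = output − output overshoot = -24 − 1 = -25 dBFS.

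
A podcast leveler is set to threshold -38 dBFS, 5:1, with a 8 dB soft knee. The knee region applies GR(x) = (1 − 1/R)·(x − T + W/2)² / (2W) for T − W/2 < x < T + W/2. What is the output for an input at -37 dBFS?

-38.25 dBFS

x − T + W/2 = -37 − (-38) + 4 = 5.
GR = (1 − 1/5) × 5² / 16 = 0.8 × 25 / 16 = 1.25 dB.
Output = -37 − 1.25 = -38.25 dBFS.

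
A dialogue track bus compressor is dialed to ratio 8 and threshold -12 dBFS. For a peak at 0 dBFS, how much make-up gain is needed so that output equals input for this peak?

Without make-up, output = threshold + overshoot/8 = -12 + 1.5 = -10.5 dBFS.
Gap to target: 10.5 dB.

10.5 dB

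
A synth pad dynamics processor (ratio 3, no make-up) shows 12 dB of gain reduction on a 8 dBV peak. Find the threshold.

Let T be the threshold. Output overshoot = (input overshoot)/R, so -4 − T = (8 − T)/3.
3·(-4 − T) = 8 − T → 2·T = -12 − 8 = -20.
T = -20/2 = -10 dBV.

-10 dBV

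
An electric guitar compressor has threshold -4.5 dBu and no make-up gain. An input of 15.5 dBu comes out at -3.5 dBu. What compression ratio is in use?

20:1

Input overshoot = 15.5 − (-4.5) = 20 dB; output overshoot = -3.5 − (-4.5) = 1 dB.
Ratio = 20 / 1 = 20.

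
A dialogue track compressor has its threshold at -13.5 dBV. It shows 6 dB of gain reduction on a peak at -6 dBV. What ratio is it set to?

Input overshoot = -6 − (-13.5) = 7.5 dB.
Output overshoot = 7.5 − 6 = 1.5 dB.
Ratio = input overshoot / output overshoot = 7.5 / 1.5 = 5.

5:1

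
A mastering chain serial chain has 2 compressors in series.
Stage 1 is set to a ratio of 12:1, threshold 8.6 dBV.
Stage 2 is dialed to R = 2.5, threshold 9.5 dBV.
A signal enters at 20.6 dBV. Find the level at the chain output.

9.54 dBV

Stage 1: 12 dB above 8.6 dBV, reduced 12:1 to 1 dB above → 9.6 dBV.
Stage 2: 9.6 dBV is 0.1 dB over 9.5 dBV; at 2.5:1 that becomes 0.04 dB over, giving 9.54 dBV.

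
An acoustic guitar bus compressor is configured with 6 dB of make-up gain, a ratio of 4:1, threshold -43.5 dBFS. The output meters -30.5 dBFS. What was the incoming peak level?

Stripping the +6 dB make-up gives -36.5 dBFS at the gain stage.
Post-compression overshoot = -36.5 − (-43.5) = 7 dB.
Undo the ratio: input overshoot = 7 × 4 = 28 dB, giving input = -15.5 dBFS.

-15.5 dBFS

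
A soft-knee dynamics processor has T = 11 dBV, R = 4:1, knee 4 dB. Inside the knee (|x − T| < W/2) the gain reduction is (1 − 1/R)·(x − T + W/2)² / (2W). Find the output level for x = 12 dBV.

11.15625 dBV

x − T + W/2 = 12 − 11 + 2 = 3.
GR = (1 − 1/4) × 3² / 8 = 0.75 × 9 / 8 = 0.84375 dB.
Output = 12 − 0.84375 = 11.15625 dBV.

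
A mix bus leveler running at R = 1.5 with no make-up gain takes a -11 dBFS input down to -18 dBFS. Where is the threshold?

Input is 21 dB above T (since output overshoot × R = input overshoot: (-18 − T)·1.5 = -11 − T gives T = -32 dBFS).
Check: -32 + (-11 − (-32))/1.5 = -32 + 14 = -18 dBFS. ✓

-32 dBFS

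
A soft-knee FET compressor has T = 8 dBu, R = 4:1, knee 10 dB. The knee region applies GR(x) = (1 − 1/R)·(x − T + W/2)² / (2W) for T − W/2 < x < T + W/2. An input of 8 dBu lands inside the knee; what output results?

7.0625 dBu

x − T + W/2 = 8 − 8 + 5 = 5.
GR = (1 − 1/4) × 5² / 20 = 0.75 × 25 / 20 = 0.9375 dB.
Output = 8 − 0.9375 = 7.0625 dBu.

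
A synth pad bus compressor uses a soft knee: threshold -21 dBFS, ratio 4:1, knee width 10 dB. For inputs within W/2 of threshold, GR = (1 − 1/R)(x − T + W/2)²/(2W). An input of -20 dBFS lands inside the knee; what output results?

-21.35 dBFS

x − T + W/2 = -20 − (-21) + 5 = 6.
GR = (1 − 1/4) × 6² / 20 = 0.75 × 36 / 20 = 1.35 dB.
Output = -20 − 1.35 = -21.35 dBFS.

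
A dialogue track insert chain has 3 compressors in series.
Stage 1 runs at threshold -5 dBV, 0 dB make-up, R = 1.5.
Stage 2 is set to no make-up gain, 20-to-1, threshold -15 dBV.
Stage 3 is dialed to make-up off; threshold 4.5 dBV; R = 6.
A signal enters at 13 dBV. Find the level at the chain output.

Stage 1: 18 dB above -5 dBV, reduced 1.5:1 to 12 dB above → 7 dBV.
Stage 2: overshoot 22 dB → 22/20 = 1.1 dB → -13.9 dBV.
Stage 3: -13.9 dBV is at or below the 4.5 dBV threshold — no compression; output -13.9 dBV.

-13.9 dBV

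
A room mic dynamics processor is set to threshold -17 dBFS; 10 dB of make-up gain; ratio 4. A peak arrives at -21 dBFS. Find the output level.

-21 dBFS is 4 dB below the -17 dBFS threshold, so no gain reduction is applied.
Make-up gain adds 10 dB: -21 + 10 = -11 dBFS.

-11 dBFS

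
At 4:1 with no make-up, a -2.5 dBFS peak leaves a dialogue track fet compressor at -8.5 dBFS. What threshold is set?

-10.5 dBFS

Input is 8 dB above T (since output overshoot × R = input overshoot: (-8.5 − T)·4 = -2.5 − T gives T = -10.5 dBFS).
Check: -10.5 + (-2.5 − (-10.5))/4 = -10.5 + 2 = -8.5 dBFS. ✓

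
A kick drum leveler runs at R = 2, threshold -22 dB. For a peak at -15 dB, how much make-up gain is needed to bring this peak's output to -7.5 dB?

11 dB

Overshoot 7 dB → 7/2 = 3.5 dB after compression, so the compressed level is -22 + 3.5 = -18.5 dB.
Make-up = target − compressed = -7.5 − (-18.5) = 11 dB.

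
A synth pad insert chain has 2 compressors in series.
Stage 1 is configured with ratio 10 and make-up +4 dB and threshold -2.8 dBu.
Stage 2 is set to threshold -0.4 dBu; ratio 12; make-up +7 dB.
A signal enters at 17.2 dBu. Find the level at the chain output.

Stage 1: overshoot 20 dB → 20/10 = 2 dB → -0.8 dBu; +4 dB make-up → 3.2 dBu.
Stage 2: 3.2 dBu is 3.6 dB over -0.4 dBu; at 12:1 that becomes 0.3 dB over, giving -0.1 dBu; +7 dB make-up → 6.9 dBu.

6.9 dBu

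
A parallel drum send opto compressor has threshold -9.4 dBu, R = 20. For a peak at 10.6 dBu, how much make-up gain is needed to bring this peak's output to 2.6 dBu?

The peak compresses to -9.4 + 20/20 = -8.4 dBu.
To reach 2.6 dBu requires 2.6 − (-8.4) = 11 dB of make-up.

11 dB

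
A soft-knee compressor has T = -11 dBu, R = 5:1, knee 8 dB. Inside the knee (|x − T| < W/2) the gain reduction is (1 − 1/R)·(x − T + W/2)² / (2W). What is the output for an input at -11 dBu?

-11.8 dBu

x − T + W/2 = -11 − (-11) + 4 = 4.
GR = (1 − 1/5) × 4² / 16 = 0.8 × 16 / 16 = 0.8 dB.
Output = -11 − 0.8 = -11.8 dBu.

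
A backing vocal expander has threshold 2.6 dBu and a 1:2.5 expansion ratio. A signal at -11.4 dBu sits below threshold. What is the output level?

Below threshold, a 1:2.5 expander applies gain = (2.5−1)×(T − x) of attenuation.
(2.5−1) × 14 = 21 dB, so output = -11.4 − 21 = -32.4 dBu.

-32.4 dBu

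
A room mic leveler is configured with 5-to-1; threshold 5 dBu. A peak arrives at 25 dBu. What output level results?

25 dBu sits 20 dB over threshold.
At 5:1 the overshoot is divided by 5, leaving 4 dB above threshold.
So the level is 5 + 4 = 9 dBu.

9 dBu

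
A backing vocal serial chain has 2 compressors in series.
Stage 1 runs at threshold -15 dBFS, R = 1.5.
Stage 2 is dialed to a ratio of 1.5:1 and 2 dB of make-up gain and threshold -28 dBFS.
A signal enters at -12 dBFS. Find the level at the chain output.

Stage 1: -12 dBFS is 3 dB over -15 dBFS; at 1.5:1 that becomes 2 dB over, giving -13 dBFS.
Stage 2: -13 dBFS is 15 dB over -28 dBFS; at 1.5:1 that becomes 10 dB over, giving -18 dBFS; +2 dB make-up → -16 dBFS.

-16 dBFS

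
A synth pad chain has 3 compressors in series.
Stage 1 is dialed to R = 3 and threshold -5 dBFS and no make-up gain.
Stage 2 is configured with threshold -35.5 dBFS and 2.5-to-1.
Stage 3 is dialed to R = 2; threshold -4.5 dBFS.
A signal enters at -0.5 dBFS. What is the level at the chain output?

-22.7 dBFS

Stage 1: overshoot 4.5 dB → 4.5/3 = 1.5 dB → -3.5 dBFS.
Stage 2: 32 dB above -35.5 dBFS, reduced 2.5:1 to 12.8 dB above → -22.7 dBFS.
Stage 3: -22.7 dBFS ≤ -4.5 dBFS, so stage 3 doesn't engage; output -22.7 dBFS.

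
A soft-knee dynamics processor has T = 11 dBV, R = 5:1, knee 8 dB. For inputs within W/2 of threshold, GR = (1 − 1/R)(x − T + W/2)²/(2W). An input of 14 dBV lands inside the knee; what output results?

11.55 dBV

x − T + W/2 = 14 − 11 + 4 = 7.
GR = (1 − 1/5) × 7² / 16 = 0.8 × 49 / 16 = 2.45 dB.
Output = 14 − 2.45 = 11.55 dBV.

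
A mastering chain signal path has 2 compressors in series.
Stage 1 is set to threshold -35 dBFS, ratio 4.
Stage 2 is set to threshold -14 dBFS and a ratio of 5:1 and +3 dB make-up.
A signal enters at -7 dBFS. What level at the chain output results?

Stage 1: 28 dB above -35 dBFS, reduced 4:1 to 7 dB above → -28 dBFS.
Stage 2: -28 dBFS is at or below the -14 dBFS threshold — no compression; make-up brings it to -25 dBFS.

-25 dBFS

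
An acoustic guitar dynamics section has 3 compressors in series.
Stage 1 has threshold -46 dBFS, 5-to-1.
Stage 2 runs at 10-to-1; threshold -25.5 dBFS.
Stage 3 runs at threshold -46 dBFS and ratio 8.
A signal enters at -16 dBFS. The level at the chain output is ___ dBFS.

Stage 1: overshoot 30 dB → 30/5 = 6 dB → -40 dBFS.
Stage 2: below threshold (-40 ≤ -25.5); passes unchanged; output -40 dBFS.
Stage 3: overshoot 6 dB → 6/8 = 0.75 dB → -45.25 dBFS.

-45.25 dBFS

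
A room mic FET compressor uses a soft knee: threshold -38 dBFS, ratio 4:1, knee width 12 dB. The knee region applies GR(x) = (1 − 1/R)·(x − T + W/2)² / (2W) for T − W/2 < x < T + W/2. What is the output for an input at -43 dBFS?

x − T + W/2 = -43 − (-38) + 6 = 1.
GR = (1 − 1/4) × 1² / 24 = 0.75 × 1 / 24 = 0.03125 dB.
Output = -43 − 0.03125 = -43.03125 dBFS.

-43.03125 dBFS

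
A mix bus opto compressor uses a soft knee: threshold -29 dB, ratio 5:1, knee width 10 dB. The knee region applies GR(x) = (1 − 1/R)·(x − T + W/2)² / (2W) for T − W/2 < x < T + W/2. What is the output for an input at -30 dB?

x − T + W/2 = -30 − (-29) + 5 = 4.
GR = (1 − 1/5) × 4² / 20 = 0.8 × 16 / 20 = 0.64 dB.
Output = -30 − 0.64 = -30.64 dB.

-30.64 dB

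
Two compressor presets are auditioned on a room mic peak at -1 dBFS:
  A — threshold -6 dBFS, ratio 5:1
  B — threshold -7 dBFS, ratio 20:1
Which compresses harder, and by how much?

A: GR = 5 − 5/5 = 4 dB.
B: GR = 6 − 6/20 = 5.7 dB.
B reduces 1.7 dB more.

B, by 1.7 dB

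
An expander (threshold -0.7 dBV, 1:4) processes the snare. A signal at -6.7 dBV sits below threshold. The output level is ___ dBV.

Below threshold, a 1:4 expander applies gain = (4−1)×(T − x) of attenuation.
(4−1) × 6 = 18 dB, so output = -6.7 − 18 = -24.7 dBV.

-24.7 dBV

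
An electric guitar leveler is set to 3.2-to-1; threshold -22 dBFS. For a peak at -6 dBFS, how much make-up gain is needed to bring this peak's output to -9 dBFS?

Without make-up, output = threshold + overshoot/3.2 = -22 + 5 = -17 dBFS.
Gap to target: 8 dB.

8 dB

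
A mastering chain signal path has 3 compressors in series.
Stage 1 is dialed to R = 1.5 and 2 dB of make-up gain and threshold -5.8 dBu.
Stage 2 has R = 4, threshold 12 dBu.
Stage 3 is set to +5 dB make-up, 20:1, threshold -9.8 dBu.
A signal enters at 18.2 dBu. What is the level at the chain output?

-3.7075 dBu

Stage 1: 18.2 dBu is 24 dB over -5.8 dBu; at 1.5:1 that becomes 16 dB over, giving 10.2 dBu; +2 dB make-up → 12.2 dBu.
Stage 2: 0.2 dB above 12 dBu, reduced 4:1 to 0.05 dB above → 12.05 dBu.
Stage 3: 12.05 dBu is 21.85 dB over -9.8 dBu; at 20:1 that becomes 1.0925 dB over, giving -8.7075 dBu; +5 dB make-up → -3.7075 dBu.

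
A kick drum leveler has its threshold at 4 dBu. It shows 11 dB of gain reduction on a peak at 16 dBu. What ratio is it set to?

Input overshoot = 16 − 4 = 12 dB.
Output overshoot = 12 − 11 = 1 dB.
Ratio = input overshoot / output overshoot = 12 / 1 = 12.

12:1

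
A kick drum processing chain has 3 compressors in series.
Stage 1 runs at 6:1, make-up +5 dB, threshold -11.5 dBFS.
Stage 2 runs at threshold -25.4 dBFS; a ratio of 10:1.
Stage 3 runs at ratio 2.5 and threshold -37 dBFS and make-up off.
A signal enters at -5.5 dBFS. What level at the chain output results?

Stage 1: 6 dB above -11.5 dBFS, reduced 6:1 to 1 dB above → -10.5 dBFS; +5 dB make-up → -5.5 dBFS.
Stage 2: overshoot 19.9 dB → 19.9/10 = 1.99 dB → -23.41 dBFS.
Stage 3: 13.59 dB above -37 dBFS, reduced 2.5:1 to 5.436 dB above → -31.564 dBFS.

-31.564 dBFS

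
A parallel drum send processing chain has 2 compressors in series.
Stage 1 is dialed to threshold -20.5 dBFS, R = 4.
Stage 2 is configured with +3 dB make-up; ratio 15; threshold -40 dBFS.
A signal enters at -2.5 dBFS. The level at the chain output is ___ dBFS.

Stage 1: 18 dB above -20.5 dBFS, reduced 4:1 to 4.5 dB above → -16 dBFS.
Stage 2: -16 dBFS is 24 dB over -40 dBFS; at 15:1 that becomes 1.6 dB over, giving -38.4 dBFS; +3 dB make-up → -35.4 dBFS.

-35.4 dBFS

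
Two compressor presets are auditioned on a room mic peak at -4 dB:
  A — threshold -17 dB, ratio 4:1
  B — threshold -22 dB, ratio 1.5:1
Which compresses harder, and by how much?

A, by 3.75 dB

A: overshoot 13 dB → output overshoot 3.25 dB → GR 9.75 dB.
B: overshoot 18 dB → output overshoot 12 dB → GR 6 dB.
A applies 3.75 dB more gain reduction.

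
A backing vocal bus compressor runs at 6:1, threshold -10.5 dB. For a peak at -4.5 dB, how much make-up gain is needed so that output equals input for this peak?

5 dB

The peak compresses to -10.5 + 6/6 = -9.5 dB.
To reach -4.5 dB requires -4.5 − (-9.5) = 5 dB of make-up.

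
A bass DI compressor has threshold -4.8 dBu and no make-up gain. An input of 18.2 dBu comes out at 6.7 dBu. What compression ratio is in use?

Input overshoot = 18.2 − (-4.8) = 23 dB; output overshoot = 6.7 − (-4.8) = 11.5 dB.
Ratio = 23 / 11.5 = 2.

2:1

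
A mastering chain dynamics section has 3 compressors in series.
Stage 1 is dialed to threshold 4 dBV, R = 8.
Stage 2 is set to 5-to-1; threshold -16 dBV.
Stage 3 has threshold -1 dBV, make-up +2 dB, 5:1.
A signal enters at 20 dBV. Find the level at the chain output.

Stage 1: 16 dB above 4 dBV, reduced 8:1 to 2 dB above → 6 dBV.
Stage 2: 22 dB above -16 dBV, reduced 5:1 to 4.4 dB above → -11.6 dBV.
Stage 3: -11.6 dBV is at or below the -1 dBV threshold — no compression; make-up brings it to -9.6 dBV.

-9.6 dBV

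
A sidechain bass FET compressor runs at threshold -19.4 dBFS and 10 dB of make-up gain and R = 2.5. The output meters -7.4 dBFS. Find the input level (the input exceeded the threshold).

-14.4 dBFS

Stripping the +10 dB make-up gives -17.4 dBFS at the gain stage.
That's 2 dB above the -19.4 dBFS threshold.
Input overshoot = R × output overshoot = 5 dB → input = -19.4 + 5 = -14.4 dBFS.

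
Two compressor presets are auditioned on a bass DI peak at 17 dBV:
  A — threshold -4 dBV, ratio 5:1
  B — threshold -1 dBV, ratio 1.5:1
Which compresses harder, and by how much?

A: overshoot 21 dB → output overshoot 4.2 dB → GR 16.8 dB.
B: overshoot 18 dB → output overshoot 12 dB → GR 6 dB.
A applies 10.8 dB more gain reduction.

A, by 10.8 dB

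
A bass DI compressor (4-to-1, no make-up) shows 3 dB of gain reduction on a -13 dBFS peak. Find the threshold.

-17 dBFS

Gain reduction = -13 − (-16) = 3 dB; output overshoot = GR / (R − 1) = 3 / 3 = 1 dB.
Threshold = output − output overshoot = -16 − 1 = -17 dBFS.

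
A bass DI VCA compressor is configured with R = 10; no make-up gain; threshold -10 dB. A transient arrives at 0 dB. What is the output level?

The input is 10 dB above the -10 dB threshold.
10:1 compression reduces that to 10/10 = 1 dB over.
That puts the output at -9 dB.

-9 dB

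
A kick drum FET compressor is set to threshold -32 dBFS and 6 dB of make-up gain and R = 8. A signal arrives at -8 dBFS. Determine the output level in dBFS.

-23 dBFS

-8 dBFS sits 24 dB over threshold.
8:1 compression reduces that to 24/8 = 3 dB over.
Output = -32 + 3 = -29 dBFS; make-up adds 6 dB, giving -23 dBFS.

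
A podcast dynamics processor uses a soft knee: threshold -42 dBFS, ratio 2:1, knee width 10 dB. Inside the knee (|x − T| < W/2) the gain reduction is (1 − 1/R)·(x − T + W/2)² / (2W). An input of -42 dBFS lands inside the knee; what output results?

-42.625 dBFS

x − T + W/2 = -42 − (-42) + 5 = 5.
GR = (1 − 1/2) × 5² / 20 = 0.5 × 25 / 20 = 0.625 dB.
Output = -42 − 0.625 = -42.625 dBFS.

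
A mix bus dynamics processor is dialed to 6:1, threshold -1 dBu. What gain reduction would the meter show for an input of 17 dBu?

15 dB

17 dBu exceeds the threshold by 18 dB.
After 6:1 compression the overshoot becomes 18/6 = 3 dB.
Gain reduction = 18 − 3 = 15 dB.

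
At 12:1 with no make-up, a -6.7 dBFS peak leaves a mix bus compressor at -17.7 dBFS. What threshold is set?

Gain reduction = -6.7 − (-17.7) = 11 dB; output overshoot = GR / (R − 1) = 11 / 11 = 1 dB.
Threshold = output − output overshoot = -17.7 − 1 = -18.7 dBFS.

-18.7 dBFS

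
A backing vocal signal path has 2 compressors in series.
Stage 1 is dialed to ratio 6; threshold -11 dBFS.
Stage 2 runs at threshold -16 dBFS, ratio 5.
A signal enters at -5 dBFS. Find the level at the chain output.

-14.8 dBFS

Stage 1: overshoot 6 dB → 6/6 = 1 dB → -10 dBFS.
Stage 2: 6 dB above -16 dBFS, reduced 5:1 to 1.2 dB above → -14.8 dBFS.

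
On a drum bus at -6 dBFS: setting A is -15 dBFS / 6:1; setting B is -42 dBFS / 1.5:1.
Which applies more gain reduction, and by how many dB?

B, by 4.5 dB

A: GR = 9 − 9/6 = 7.5 dB.
B: GR = 36 − 36/1.5 = 12 dB.
Difference: 4.5 dB in favour of B.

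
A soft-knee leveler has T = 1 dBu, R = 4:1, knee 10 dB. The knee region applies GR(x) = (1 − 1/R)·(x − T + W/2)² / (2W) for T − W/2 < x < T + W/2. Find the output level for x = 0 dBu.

-0.6 dBu

x − T + W/2 = 0 − 1 + 5 = 4.
GR = (1 − 1/4) × 4² / 20 = 0.75 × 16 / 20 = 0.6 dB.
Output = 0 − 0.6 = -0.6 dBu.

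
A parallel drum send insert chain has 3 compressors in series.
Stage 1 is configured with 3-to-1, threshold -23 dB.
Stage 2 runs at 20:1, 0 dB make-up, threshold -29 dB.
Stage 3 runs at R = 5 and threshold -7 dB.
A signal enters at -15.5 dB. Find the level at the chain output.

Stage 1: 7.5 dB above -23 dB, reduced 3:1 to 2.5 dB above → -20.5 dB.
Stage 2: -20.5 dB is 8.5 dB over -29 dB; at 20:1 that becomes 0.425 dB over, giving -28.575 dB.
Stage 3: -28.575 dB ≤ -7 dB, so stage 3 doesn't engage; output -28.575 dB.

-28.575 dB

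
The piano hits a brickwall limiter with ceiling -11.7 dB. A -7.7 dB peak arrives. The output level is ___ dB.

The limiter clamps the peak to its -11.7 dB ceiling.

-11.7 dB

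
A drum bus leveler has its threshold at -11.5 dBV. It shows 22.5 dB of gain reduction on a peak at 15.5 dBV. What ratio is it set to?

Input overshoot = 15.5 − (-11.5) = 27 dB.
Output overshoot = 27 − 22.5 = 4.5 dB.
Ratio = input overshoot / output overshoot = 27 / 4.5 = 6.

6:1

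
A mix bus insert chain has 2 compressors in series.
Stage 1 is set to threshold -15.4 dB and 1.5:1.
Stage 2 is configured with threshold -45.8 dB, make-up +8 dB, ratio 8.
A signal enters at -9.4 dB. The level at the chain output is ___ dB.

Stage 1: -9.4 dB is 6 dB over -15.4 dB; at 1.5:1 that becomes 4 dB over, giving -11.4 dB.
Stage 2: overshoot 34.4 dB → 34.4/8 = 4.3 dB → -41.5 dB; +8 dB make-up → -33.5 dB.

-33.5 dB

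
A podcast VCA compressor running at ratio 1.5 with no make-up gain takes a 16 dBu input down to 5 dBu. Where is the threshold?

Let T be the threshold. Output overshoot = (input overshoot)/R, so 5 − T = (16 − T)/1.5.
1.5·(5 − T) = 16 − T → 0.5·T = 7.5 − 16 = -8.5.
T = -8.5/0.5 = -17 dBu.

-17 dBu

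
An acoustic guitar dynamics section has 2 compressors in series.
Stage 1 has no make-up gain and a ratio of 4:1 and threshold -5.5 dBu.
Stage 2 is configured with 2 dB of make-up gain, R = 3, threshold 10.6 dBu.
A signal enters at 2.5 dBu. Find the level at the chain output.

Stage 1: 8 dB above -5.5 dBu, reduced 4:1 to 2 dB above → -3.5 dBu.
Stage 2: below threshold (-3.5 ≤ 10.6); passes unchanged; make-up brings it to -1.5 dBu.

-1.5 dBu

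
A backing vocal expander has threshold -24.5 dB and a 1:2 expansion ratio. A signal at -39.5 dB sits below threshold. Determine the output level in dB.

-54.5 dB

Below threshold, a 1:2 expander applies gain = (2−1)×(T − x) of attenuation.
(2−1) × 15 = 15 dB, so output = -39.5 − 15 = -54.5 dB.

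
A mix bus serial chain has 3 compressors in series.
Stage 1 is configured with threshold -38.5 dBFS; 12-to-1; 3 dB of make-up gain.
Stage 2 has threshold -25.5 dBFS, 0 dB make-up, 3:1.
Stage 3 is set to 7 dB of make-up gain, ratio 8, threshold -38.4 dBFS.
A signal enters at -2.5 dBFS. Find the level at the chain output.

-30.6625 dBFS

Stage 1: 36 dB above -38.5 dBFS, reduced 12:1 to 3 dB above → -35.5 dBFS; +3 dB make-up → -32.5 dBFS.
Stage 2: below threshold (-32.5 ≤ -25.5); passes unchanged; output -32.5 dBFS.
Stage 3: -32.5 dBFS is 5.9 dB over -38.4 dBFS; at 8:1 that becomes 0.7375 dB over, giving -37.6625 dBFS; +7 dB make-up → -30.6625 dBFS.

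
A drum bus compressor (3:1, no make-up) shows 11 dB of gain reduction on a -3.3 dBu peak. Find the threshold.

-19.8 dBu

Gain reduction = -3.3 − (-14.3) = 11 dB; output overshoot = GR / (R − 1) = 11 / 2 = 5.5 dB.
Threshold = output − output overshoot = -14.3 − 5.5 = -19.8 dBu.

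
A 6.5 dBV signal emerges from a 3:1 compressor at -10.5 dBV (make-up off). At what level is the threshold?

Gain reduction = 6.5 − (-10.5) = 17 dB; output overshoot = GR / (R − 1) = 17 / 2 = 8.5 dB.
Threshold = output − output overshoot = -10.5 − 8.5 = -19 dBV.

-19 dBV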